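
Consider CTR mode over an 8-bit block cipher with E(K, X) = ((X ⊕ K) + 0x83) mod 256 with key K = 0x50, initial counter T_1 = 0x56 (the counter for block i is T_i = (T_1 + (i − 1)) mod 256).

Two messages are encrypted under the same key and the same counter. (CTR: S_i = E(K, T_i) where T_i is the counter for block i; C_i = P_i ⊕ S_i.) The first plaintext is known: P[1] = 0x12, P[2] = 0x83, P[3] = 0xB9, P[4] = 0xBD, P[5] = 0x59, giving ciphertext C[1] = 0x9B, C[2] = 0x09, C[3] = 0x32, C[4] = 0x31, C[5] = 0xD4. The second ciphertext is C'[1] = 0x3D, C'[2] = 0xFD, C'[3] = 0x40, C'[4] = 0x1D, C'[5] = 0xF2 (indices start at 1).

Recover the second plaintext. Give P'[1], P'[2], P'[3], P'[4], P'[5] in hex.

P'[1] = 0xB4, P'[2] = 0x77, P'[3] = 0xCB, P'[4] = 0x91, P'[5] = 0x7F

In CTR with a reused counter, both messages share the same keystream S_i, so C_i ⊕ C'_i = P_i ⊕ P'_i and thus P'_i = P_i ⊕ C_i ⊕ C'_i.
P'[1]: 0x12 ⊕ 0x9B ⊕ 0x3D = 0xB4.
P'[2]: 0x83 ⊕ 0x09 ⊕ 0xFD = 0x77.
P'[3]: 0xB9 ⊕ 0x32 ⊕ 0x40 = 0xCB.
P'[4]: 0xBD ⊕ 0x31 ⊕ 0x1D = 0x91.
P'[5]: 0x59 ⊕ 0xD4 ⊕ 0xF2 = 0x7F.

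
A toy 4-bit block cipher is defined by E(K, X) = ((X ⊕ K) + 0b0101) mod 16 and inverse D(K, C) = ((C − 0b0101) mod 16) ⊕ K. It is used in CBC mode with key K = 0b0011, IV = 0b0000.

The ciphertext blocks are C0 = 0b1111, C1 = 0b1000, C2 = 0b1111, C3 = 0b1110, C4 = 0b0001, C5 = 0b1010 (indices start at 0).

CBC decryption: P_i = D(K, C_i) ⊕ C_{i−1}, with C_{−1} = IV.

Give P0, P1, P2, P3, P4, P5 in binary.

P0: D(K, 0b1111) = 0b1001; 0b1001 ⊕ 0b0000 = 0b1001.
P1: D(K, 0b1000) = 0b0000; 0b0000 ⊕ 0b1111 = 0b1111.
P2: D(K, 0b1111) = 0b1001; 0b1001 ⊕ 0b1000 = 0b0001.
P3: D(K, 0b1110) = 0b1010; 0b1010 ⊕ 0b1111 = 0b0101.
P4: D(K, 0b0001) = 0b1111; 0b1111 ⊕ 0b1110 = 0b0001.
P5: D(K, 0b1010) = 0b0110; 0b0110 ⊕ 0b0001 = 0b0111.

P0 = 0b1001, P1 = 0b1111, P2 = 0b0001, P3 = 0b0101, P4 = 0b0001, P5 = 0b0111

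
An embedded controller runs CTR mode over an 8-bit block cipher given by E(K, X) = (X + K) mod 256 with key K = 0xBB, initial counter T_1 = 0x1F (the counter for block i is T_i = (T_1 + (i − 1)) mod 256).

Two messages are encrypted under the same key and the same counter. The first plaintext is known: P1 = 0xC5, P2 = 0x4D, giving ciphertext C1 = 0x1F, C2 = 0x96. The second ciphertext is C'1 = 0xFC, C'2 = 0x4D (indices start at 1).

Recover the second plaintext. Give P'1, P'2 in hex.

In CTR with a reused counter, both messages share the same keystream S_i, so C_i ⊕ C'_i = P_i ⊕ P'_i and thus P'_i = P_i ⊕ C_i ⊕ C'_i.
P'1: 0xC5 ⊕ 0x1F ⊕ 0xFC = 0x26.
P'2: 0x4D ⊕ 0x96 ⊕ 0x4D = 0x96.

P'1 = 0x26, P'2 = 0x96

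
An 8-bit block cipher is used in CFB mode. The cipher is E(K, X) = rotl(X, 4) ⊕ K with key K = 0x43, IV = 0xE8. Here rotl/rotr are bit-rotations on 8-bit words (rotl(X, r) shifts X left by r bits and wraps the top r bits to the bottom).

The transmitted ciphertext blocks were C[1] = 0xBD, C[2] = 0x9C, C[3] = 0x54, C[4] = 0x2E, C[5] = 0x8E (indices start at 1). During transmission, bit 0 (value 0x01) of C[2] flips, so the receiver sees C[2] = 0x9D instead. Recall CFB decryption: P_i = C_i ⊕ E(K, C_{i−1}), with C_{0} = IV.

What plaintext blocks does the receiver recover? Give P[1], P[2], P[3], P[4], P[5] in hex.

Only C[2] changed, to 0x9D. In CFB, a change in C_i flips the same bit in P_i and garbles P_{i+1}. Decrypting the received ciphertext:
P[1]: E(K, 0xE8) = 0xCD; 0xBD ⊕ 0xCD = 0x70.
P[2]: E(K, 0xBD) = 0x98; 0x9D ⊕ 0x98 = 0x05.
P[3]: E(K, 0x9D) = 0x9A; 0x54 ⊕ 0x9A = 0xCE.
P[4]: E(K, 0x54) = 0x06; 0x2E ⊕ 0x06 = 0x28.
P[5]: E(K, 0x2E) = 0xA1; 0x8E ⊕ 0xA1 = 0x2F.
Blocks that differ from the original plaintext: P[2], P[3].

P[1] = 0x70, P[2] = 0x05, P[3] = 0xCE, P[4] = 0x28, P[5] = 0x2F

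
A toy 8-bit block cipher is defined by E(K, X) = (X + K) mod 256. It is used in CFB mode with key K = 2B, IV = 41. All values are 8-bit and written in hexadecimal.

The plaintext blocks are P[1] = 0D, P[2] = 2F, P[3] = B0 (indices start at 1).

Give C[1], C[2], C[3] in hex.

C[1] = 61, C[2] = A3, C[3] = 7E

CFB encryption: C_i = P_i ⊕ E(K, C_{i−1}), with C_{0} = IV.
C[1]: E(K, 41) = 6C; 0D ⊕ 6C = 61.
C[2]: E(K, 61) = 8C; 2F ⊕ 8C = A3.
C[3]: E(K, A3) = CE; B0 ⊕ CE = 7E.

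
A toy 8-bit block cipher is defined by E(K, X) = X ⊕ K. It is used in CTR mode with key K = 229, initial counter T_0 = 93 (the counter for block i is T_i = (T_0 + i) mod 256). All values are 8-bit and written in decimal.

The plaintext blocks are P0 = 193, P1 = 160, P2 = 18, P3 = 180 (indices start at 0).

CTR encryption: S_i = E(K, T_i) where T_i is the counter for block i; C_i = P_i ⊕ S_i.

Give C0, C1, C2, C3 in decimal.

C0 = 121, C1 = 27, C2 = 168, C3 = 49

C0: T = 93, S = E(K, T) = 184; 193 ⊕ 184 = 121.
C1: T = 94, S = E(K, T) = 187; 160 ⊕ 187 = 27.
C2: T = 95, S = E(K, T) = 186; 18 ⊕ 186 = 168.
C3: T = 96, S = E(K, T) = 133; 180 ⊕ 133 = 49.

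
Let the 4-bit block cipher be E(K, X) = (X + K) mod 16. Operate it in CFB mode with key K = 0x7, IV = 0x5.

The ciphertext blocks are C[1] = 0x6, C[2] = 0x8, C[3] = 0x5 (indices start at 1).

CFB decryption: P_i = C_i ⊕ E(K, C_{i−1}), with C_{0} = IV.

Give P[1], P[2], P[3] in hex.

P[1] = 0xA, P[2] = 0x5, P[3] = 0xA

P[1]: E(K, 0x5) = 0xC; 0x6 ⊕ 0xC = 0xA.
P[2]: E(K, 0x6) = 0xD; 0x8 ⊕ 0xD = 0x5.
P[3]: E(K, 0x8) = 0xF; 0x5 ⊕ 0xF = 0xA.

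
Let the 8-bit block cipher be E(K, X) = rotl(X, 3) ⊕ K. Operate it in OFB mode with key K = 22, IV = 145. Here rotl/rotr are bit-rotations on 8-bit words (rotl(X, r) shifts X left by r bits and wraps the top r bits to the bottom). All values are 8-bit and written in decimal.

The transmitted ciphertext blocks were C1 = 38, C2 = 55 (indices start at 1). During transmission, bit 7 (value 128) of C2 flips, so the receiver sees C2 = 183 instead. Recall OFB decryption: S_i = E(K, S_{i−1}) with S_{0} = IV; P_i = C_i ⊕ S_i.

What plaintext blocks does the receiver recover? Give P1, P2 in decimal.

Only C2 changed, to 183. In OFB, a change in C_i flips the same bit in P_i only; the keystream is unaffected. Decrypting the received ciphertext:
P1: S = E(K, 145) = 154; 38 ⊕ 154 = 188.
P2: S = E(K, 154) = 194; 183 ⊕ 194 = 117.
Blocks that differ from the original plaintext: P2.

P1 = 188, P2 = 117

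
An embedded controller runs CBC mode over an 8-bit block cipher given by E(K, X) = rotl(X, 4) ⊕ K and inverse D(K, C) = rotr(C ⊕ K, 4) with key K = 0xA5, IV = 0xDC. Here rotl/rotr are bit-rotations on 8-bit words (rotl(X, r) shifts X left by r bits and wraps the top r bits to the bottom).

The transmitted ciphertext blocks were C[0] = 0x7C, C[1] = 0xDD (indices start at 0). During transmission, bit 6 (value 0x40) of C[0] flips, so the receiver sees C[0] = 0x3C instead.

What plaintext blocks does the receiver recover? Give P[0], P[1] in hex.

P[0] = 0x45, P[1] = 0xBB

CBC decryption: P_i = D(K, C_i) ⊕ C_{i−1}, with C_{−1} = IV.
Only C[0] changed, to 0x3C. In CBC, a change in C_i garbles P_i and flips the same bit in P_{i+1}. Decrypting the received ciphertext:
P[0]: D(K, 0x3C) = 0x99; 0x99 ⊕ 0xDC = 0x45.
P[1]: D(K, 0xDD) = 0x87; 0x87 ⊕ 0x3C = 0xBB.
Blocks that differ from the original plaintext: P[0], P[1].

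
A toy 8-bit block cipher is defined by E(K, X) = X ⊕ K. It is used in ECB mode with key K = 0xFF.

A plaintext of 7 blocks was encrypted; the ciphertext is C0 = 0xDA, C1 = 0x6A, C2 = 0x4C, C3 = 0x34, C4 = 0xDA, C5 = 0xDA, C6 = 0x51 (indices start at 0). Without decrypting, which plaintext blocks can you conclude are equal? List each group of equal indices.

P0 = P4 = P5

ECB encrypts each block independently with the same key, so equal ciphertext blocks imply equal plaintext blocks.
C0 = C4 = C5 = 0xDA, so P0 = P4 = P5.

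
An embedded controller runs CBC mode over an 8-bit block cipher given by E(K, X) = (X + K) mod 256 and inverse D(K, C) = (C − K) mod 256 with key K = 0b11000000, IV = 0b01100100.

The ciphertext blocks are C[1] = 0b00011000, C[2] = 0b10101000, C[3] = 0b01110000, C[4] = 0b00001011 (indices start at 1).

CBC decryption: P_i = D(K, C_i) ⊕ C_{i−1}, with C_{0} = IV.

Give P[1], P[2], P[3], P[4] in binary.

P[1] = 0b00111100, P[2] = 0b11110000, P[3] = 0b00011000, P[4] = 0b00111011

P[1]: D(K, 0b00011000) = 0b01011000; 0b01011000 ⊕ 0b01100100 = 0b00111100.
P[2]: D(K, 0b10101000) = 0b11101000; 0b11101000 ⊕ 0b00011000 = 0b11110000.
P[3]: D(K, 0b01110000) = 0b10110000; 0b10110000 ⊕ 0b10101000 = 0b00011000.
P[4]: D(K, 0b00001011) = 0b01001011; 0b01001011 ⊕ 0b01110000 = 0b00111011.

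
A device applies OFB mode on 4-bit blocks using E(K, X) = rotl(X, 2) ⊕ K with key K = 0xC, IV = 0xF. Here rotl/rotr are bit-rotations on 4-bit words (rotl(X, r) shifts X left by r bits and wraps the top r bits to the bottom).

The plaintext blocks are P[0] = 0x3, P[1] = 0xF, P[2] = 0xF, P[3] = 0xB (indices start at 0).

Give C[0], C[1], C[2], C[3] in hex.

OFB encryption: S_i = E(K, S_{i−1}) with S_{−1} = IV; C_i = P_i ⊕ S_i.
C[0]: S = E(K, 0xF) = 0x3; 0x3 ⊕ 0x3 = 0x0.
C[1]: S = E(K, 0x3) = 0x0; 0xF ⊕ 0x0 = 0xF.
C[2]: S = E(K, 0x0) = 0xC; 0xF ⊕ 0xC = 0x3.
C[3]: S = E(K, 0xC) = 0xF; 0xB ⊕ 0xF = 0x4.

C[0] = 0x0, C[1] = 0xF, C[2] = 0x3, C[3] = 0x4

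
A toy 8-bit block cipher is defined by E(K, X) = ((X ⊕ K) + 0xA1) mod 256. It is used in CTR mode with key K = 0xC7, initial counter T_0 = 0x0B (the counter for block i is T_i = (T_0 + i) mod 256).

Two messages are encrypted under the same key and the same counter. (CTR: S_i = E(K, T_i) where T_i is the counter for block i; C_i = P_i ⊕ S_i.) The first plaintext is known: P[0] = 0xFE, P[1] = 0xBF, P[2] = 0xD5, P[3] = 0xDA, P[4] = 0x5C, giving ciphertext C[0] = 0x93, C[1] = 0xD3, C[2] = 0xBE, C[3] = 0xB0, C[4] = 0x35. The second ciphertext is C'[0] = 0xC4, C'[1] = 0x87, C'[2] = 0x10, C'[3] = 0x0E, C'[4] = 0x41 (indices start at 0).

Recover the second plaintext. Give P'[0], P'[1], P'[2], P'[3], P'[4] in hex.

P'[0] = 0xA9, P'[1] = 0xEB, P'[2] = 0x7B, P'[3] = 0x64, P'[4] = 0x28

In CTR with a reused counter, both messages share the same keystream S_i, so C_i ⊕ C'_i = P_i ⊕ P'_i and thus P'_i = P_i ⊕ C_i ⊕ C'_i.
P'[0]: 0xFE ⊕ 0x93 ⊕ 0xC4 = 0xA9.
P'[1]: 0xBF ⊕ 0xD3 ⊕ 0x87 = 0xEB.
P'[2]: 0xD5 ⊕ 0xBE ⊕ 0x10 = 0x7B.
P'[3]: 0xDA ⊕ 0xB0 ⊕ 0x0E = 0x64.
P'[4]: 0x5C ⊕ 0x35 ⊕ 0x41 = 0x28.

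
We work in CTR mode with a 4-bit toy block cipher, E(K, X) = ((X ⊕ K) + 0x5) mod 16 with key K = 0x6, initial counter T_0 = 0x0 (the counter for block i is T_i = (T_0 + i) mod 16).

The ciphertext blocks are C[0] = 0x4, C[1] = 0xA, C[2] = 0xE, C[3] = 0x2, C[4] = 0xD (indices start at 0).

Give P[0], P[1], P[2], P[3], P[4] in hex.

P[0] = 0xF, P[1] = 0x6, P[2] = 0x7, P[3] = 0x8, P[4] = 0xA

CTR decryption: S_i = E(K, T_i) where T_i is the counter for block i; P_i = C_i ⊕ S_i.
P[0]: T = 0x0, S = E(K, T) = 0xB; 0x4 ⊕ 0xB = 0xF.
P[1]: T = 0x1, S = E(K, T) = 0xC; 0xA ⊕ 0xC = 0x6.
P[2]: T = 0x2, S = E(K, T) = 0x9; 0xE ⊕ 0x9 = 0x7.
P[3]: T = 0x3, S = E(K, T) = 0xA; 0x2 ⊕ 0xA = 0x8.
P[4]: T = 0x4, S = E(K, T) = 0x7; 0xD ⊕ 0x7 = 0xA.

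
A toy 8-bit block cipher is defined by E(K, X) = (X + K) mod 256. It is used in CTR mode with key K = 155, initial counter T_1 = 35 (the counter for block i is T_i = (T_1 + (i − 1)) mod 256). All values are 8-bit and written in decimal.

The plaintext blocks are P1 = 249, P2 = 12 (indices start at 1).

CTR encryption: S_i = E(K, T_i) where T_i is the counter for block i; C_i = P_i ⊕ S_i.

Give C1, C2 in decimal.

C1: T = 35, S = E(K, T) = 190; 249 ⊕ 190 = 71.
C2: T = 36, S = E(K, T) = 191; 12 ⊕ 191 = 179.

C1 = 71, C2 = 179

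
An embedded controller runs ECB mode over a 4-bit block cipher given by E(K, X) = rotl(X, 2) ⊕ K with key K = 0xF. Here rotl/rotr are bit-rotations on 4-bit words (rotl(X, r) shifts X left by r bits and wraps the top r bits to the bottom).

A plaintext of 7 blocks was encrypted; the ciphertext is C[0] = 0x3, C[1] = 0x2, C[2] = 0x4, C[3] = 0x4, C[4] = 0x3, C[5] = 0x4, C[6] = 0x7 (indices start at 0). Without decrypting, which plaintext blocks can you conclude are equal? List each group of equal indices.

ECB encrypts each block independently with the same key, so equal ciphertext blocks imply equal plaintext blocks.
C[0] = C[4] = 0x3, so P[0] = P[4].
C[2] = C[3] = C[5] = 0x4, so P[2] = P[3] = P[5].

P[0] = P[4]; P[2] = P[3] = P[5]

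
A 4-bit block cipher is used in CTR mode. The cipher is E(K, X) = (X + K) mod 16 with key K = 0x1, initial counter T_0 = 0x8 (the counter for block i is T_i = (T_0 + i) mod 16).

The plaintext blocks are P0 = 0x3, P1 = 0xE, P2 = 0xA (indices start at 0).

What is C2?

CTR encryption: S_i = E(K, T_i) where T_i is the counter for block i; C_i = P_i ⊕ S_i.
C0: T = 0x8, S = E(K, T) = 0x9; 0x3 ⊕ 0x9 = 0xA.
C1: T = 0x9, S = E(K, T) = 0xA; 0xE ⊕ 0xA = 0x4.
C2: T = 0xA, S = E(K, T) = 0xB; 0xA ⊕ 0xB = 0x1.

C2 = 0x1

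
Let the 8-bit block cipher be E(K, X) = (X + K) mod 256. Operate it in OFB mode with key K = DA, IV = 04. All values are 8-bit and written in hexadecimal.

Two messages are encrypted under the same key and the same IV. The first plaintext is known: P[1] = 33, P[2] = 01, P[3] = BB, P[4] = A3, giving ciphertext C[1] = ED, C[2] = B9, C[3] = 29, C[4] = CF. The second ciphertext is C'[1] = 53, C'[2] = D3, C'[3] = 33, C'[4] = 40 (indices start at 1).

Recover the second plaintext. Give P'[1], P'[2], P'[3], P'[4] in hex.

In OFB with a reused IV, both messages share the same keystream S_i, so C_i ⊕ C'_i = P_i ⊕ P'_i and thus P'_i = P_i ⊕ C_i ⊕ C'_i.
P'[1]: 33 ⊕ ED ⊕ 53 = 8D.
P'[2]: 01 ⊕ B9 ⊕ D3 = 6B.
P'[3]: BB ⊕ 29 ⊕ 33 = A1.
P'[4]: A3 ⊕ CF ⊕ 40 = 2C.

P'[1] = 8D, P'[2] = 6B, P'[3] = A1, P'[4] = 2C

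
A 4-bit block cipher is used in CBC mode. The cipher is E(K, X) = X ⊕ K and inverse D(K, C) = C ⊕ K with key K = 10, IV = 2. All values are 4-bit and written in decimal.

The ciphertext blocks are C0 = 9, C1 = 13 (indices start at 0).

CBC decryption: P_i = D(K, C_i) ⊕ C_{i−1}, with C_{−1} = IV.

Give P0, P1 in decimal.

P0: D(K, 9) = 3; 3 ⊕ 2 = 1.
P1: D(K, 13) = 7; 7 ⊕ 9 = 14.

P0 = 1, P1 = 14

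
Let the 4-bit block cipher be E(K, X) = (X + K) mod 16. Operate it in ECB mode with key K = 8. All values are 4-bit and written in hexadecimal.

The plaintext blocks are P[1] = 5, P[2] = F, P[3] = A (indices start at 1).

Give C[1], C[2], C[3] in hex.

ECB encryption: C_i = E(K, P_i).
C[1]: E(K, 5) = D.
C[2]: E(K, F) = 7.
C[3]: E(K, A) = 2.

C[1] = D, C[2] = 7, C[3] = 2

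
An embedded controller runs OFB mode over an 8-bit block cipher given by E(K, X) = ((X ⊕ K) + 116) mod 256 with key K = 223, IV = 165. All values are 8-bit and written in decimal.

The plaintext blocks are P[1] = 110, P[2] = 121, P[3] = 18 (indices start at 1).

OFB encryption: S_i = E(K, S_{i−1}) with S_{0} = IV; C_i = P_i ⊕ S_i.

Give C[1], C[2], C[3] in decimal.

C[1] = 128, C[2] = 220, C[3] = 252

C[1]: S = E(K, 165) = 238; 110 ⊕ 238 = 128.
C[2]: S = E(K, 238) = 165; 121 ⊕ 165 = 220.
C[3]: S = E(K, 165) = 238; 18 ⊕ 238 = 252.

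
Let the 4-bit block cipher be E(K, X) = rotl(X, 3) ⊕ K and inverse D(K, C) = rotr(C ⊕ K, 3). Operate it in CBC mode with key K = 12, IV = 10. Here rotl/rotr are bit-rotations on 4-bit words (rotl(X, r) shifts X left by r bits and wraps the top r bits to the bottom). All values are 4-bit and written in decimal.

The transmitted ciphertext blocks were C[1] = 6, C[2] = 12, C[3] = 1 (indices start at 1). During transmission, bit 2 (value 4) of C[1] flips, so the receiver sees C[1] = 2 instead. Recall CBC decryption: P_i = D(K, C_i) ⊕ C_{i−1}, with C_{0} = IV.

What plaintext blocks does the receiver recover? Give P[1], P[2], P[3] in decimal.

P[1] = 7, P[2] = 2, P[3] = 7

Only C[1] changed, to 2. In CBC, a change in C_i garbles P_i and flips the same bit in P_{i+1}. Decrypting the received ciphertext:
P[1]: D(K, 2) = 13; 13 ⊕ 10 = 7.
P[2]: D(K, 12) = 0; 0 ⊕ 2 = 2.
P[3]: D(K, 1) = 11; 11 ⊕ 12 = 7.
Blocks that differ from the original plaintext: P[1], P[2].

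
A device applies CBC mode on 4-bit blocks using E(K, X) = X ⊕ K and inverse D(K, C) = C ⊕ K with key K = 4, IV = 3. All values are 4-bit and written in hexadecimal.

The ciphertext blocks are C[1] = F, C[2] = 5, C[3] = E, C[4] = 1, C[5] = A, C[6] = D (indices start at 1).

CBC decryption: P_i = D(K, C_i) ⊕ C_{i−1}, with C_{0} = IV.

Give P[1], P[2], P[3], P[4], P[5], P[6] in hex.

P[1] = 8, P[2] = E, P[3] = F, P[4] = B, P[5] = F, P[6] = 3

P[1]: D(K, F) = B; B ⊕ 3 = 8.
P[2]: D(K, 5) = 1; 1 ⊕ F = E.
P[3]: D(K, E) = A; A ⊕ 5 = F.
P[4]: D(K, 1) = 5; 5 ⊕ E = B.
P[5]: D(K, A) = E; E ⊕ 1 = F.
P[6]: D(K, D) = 9; 9 ⊕ A = 3.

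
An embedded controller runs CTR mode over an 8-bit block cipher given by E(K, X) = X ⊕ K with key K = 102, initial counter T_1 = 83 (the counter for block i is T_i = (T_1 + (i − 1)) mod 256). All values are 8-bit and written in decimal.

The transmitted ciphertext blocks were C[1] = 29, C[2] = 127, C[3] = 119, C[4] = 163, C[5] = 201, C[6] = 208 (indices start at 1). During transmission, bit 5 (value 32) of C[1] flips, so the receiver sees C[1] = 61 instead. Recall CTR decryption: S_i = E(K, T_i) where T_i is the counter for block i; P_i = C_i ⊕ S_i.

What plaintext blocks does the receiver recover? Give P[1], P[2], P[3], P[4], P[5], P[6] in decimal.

P[1] = 8, P[2] = 77, P[3] = 68, P[4] = 147, P[5] = 248, P[6] = 238

Only C[1] changed, to 61. In CTR, a change in C_i flips the same bit in P_i only; the keystream is unaffected. Decrypting the received ciphertext:
P[1]: T = 83, S = E(K, T) = 53; 61 ⊕ 53 = 8.
P[2]: T = 84, S = E(K, T) = 50; 127 ⊕ 50 = 77.
P[3]: T = 85, S = E(K, T) = 51; 119 ⊕ 51 = 68.
P[4]: T = 86, S = E(K, T) = 48; 163 ⊕ 48 = 147.
P[5]: T = 87, S = E(K, T) = 49; 201 ⊕ 49 = 248.
P[6]: T = 88, S = E(K, T) = 62; 208 ⊕ 62 = 238.
Blocks that differ from the original plaintext: P[1].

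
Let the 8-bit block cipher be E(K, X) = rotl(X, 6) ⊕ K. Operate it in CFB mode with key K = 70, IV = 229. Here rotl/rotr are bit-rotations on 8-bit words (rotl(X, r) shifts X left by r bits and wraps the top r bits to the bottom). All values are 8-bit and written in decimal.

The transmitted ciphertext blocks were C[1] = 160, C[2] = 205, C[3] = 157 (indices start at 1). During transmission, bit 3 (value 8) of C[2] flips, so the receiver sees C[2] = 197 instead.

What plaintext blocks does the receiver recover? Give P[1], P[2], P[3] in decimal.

CFB decryption: P_i = C_i ⊕ E(K, C_{i−1}), with C_{0} = IV.
Only C[2] changed, to 197. In CFB, a change in C_i flips the same bit in P_i and garbles P_{i+1}. Decrypting the received ciphertext:
P[1]: E(K, 229) = 63; 160 ⊕ 63 = 159.
P[2]: E(K, 160) = 110; 197 ⊕ 110 = 171.
P[3]: E(K, 197) = 55; 157 ⊕ 55 = 170.
Blocks that differ from the original plaintext: P[2], P[3].

P[1] = 159, P[2] = 171, P[3] = 170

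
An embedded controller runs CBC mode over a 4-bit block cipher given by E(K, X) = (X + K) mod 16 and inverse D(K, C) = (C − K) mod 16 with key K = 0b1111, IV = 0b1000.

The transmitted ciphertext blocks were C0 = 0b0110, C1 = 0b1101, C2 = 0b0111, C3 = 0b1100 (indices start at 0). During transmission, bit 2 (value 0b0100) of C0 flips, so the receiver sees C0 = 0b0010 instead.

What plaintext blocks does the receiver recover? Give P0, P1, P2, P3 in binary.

CBC decryption: P_i = D(K, C_i) ⊕ C_{i−1}, with C_{−1} = IV.
Only C0 changed, to 0b0010. In CBC, a change in C_i garbles P_i and flips the same bit in P_{i+1}. Decrypting the received ciphertext:
P0: D(K, 0b0010) = 0b0011; 0b0011 ⊕ 0b1000 = 0b1011.
P1: D(K, 0b1101) = 0b1110; 0b1110 ⊕ 0b0010 = 0b1100.
P2: D(K, 0b0111) = 0b1000; 0b1000 ⊕ 0b1101 = 0b0101.
P3: D(K, 0b1100) = 0b1101; 0b1101 ⊕ 0b0111 = 0b1010.
Blocks that differ from the original plaintext: P0, P1.

P0 = 0b1011, P1 = 0b1100, P2 = 0b0101, P3 = 0b1010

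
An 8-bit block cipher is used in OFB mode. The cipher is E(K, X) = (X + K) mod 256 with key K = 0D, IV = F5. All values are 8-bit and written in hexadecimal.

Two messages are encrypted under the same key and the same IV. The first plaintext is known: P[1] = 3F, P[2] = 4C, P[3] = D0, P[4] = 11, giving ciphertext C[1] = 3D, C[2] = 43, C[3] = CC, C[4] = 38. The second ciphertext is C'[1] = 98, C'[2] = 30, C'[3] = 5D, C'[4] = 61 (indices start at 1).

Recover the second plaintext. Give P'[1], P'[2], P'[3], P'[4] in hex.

P'[1] = 9A, P'[2] = 3F, P'[3] = 41, P'[4] = 48

In OFB with a reused IV, both messages share the same keystream S_i, so C_i ⊕ C'_i = P_i ⊕ P'_i and thus P'_i = P_i ⊕ C_i ⊕ C'_i.
P'[1]: 3F ⊕ 3D ⊕ 98 = 9A.
P'[2]: 4C ⊕ 43 ⊕ 30 = 3F.
P'[3]: D0 ⊕ CC ⊕ 5D = 41.
P'[4]: 11 ⊕ 38 ⊕ 61 = 48.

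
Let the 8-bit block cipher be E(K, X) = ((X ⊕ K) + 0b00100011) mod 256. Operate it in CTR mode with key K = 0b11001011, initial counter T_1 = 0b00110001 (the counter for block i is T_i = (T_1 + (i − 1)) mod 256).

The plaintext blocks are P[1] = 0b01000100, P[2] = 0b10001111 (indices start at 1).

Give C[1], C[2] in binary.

C[1] = 0b01011001, C[2] = 0b10010011

CTR encryption: S_i = E(K, T_i) where T_i is the counter for block i; C_i = P_i ⊕ S_i.
C[1]: T = 0b00110001, S = E(K, T) = 0b00011101; 0b01000100 ⊕ 0b00011101 = 0b01011001.
C[2]: T = 0b00110010, S = E(K, T) = 0b00011100; 0b10001111 ⊕ 0b00011100 = 0b10010011.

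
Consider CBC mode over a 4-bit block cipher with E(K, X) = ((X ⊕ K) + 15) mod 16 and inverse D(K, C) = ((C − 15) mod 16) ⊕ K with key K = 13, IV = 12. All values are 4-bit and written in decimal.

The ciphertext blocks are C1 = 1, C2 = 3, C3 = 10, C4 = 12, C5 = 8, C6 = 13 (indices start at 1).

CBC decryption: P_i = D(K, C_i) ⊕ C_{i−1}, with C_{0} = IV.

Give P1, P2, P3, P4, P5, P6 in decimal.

P1: D(K, 1) = 15; 15 ⊕ 12 = 3.
P2: D(K, 3) = 9; 9 ⊕ 1 = 8.
P3: D(K, 10) = 6; 6 ⊕ 3 = 5.
P4: D(K, 12) = 0; 0 ⊕ 10 = 10.
P5: D(K, 8) = 4; 4 ⊕ 12 = 8.
P6: D(K, 13) = 3; 3 ⊕ 8 = 11.

P1 = 3, P2 = 8, P3 = 5, P4 = 10, P5 = 8, P6 = 11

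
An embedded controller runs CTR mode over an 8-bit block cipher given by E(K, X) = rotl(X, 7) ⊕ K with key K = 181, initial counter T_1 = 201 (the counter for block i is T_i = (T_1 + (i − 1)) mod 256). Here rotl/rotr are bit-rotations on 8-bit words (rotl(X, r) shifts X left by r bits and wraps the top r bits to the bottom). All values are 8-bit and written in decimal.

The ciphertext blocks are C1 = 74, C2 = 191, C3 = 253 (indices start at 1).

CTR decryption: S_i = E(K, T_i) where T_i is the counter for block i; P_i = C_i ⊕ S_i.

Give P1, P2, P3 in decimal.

P1 = 27, P2 = 111, P3 = 173

P1: T = 201, S = E(K, T) = 81; 74 ⊕ 81 = 27.
P2: T = 202, S = E(K, T) = 208; 191 ⊕ 208 = 111.
P3: T = 203, S = E(K, T) = 80; 253 ⊕ 80 = 173.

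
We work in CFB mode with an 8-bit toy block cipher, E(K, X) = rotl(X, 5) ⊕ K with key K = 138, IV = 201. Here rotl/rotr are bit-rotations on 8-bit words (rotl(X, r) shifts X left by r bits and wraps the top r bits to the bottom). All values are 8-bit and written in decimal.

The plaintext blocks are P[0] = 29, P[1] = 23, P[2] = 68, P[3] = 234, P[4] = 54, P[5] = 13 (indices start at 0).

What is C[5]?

CFB encryption: C_i = P_i ⊕ E(K, C_{i−1}), with C_{−1} = IV.
C[0]: E(K, 201) = 179; 29 ⊕ 179 = 174.
C[1]: E(K, 174) = 95; 23 ⊕ 95 = 72.
C[2]: E(K, 72) = 131; 68 ⊕ 131 = 199.
C[3]: E(K, 199) = 114; 234 ⊕ 114 = 152.
C[4]: E(K, 152) = 153; 54 ⊕ 153 = 175.
C[5]: E(K, 175) = 127; 13 ⊕ 127 = 114.

C[5] = 114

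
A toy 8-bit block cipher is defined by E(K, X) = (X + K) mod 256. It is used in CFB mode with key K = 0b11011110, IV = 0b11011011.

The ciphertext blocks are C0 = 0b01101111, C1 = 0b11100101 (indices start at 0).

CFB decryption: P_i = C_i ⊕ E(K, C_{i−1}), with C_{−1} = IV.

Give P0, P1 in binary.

P0 = 0b11010110, P1 = 0b10101000

P0: E(K, 0b11011011) = 0b10111001; 0b01101111 ⊕ 0b10111001 = 0b11010110.
P1: E(K, 0b01101111) = 0b01001101; 0b11100101 ⊕ 0b01001101 = 0b10101000.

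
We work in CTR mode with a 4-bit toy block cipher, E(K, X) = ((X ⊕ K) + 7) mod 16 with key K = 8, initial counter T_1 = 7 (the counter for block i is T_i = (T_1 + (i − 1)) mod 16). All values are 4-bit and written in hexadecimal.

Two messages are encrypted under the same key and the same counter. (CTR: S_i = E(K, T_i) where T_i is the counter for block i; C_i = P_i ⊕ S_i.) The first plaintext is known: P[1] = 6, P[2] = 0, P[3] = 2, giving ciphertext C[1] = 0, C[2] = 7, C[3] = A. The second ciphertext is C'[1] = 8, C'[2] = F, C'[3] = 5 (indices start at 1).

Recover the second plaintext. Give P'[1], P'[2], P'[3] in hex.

P'[1] = E, P'[2] = 8, P'[3] = D

In CTR with a reused counter, both messages share the same keystream S_i, so C_i ⊕ C'_i = P_i ⊕ P'_i and thus P'_i = P_i ⊕ C_i ⊕ C'_i.
P'[1]: 6 ⊕ 0 ⊕ 8 = E.
P'[2]: 0 ⊕ 7 ⊕ F = 8.
P'[3]: 2 ⊕ A ⊕ 5 = D.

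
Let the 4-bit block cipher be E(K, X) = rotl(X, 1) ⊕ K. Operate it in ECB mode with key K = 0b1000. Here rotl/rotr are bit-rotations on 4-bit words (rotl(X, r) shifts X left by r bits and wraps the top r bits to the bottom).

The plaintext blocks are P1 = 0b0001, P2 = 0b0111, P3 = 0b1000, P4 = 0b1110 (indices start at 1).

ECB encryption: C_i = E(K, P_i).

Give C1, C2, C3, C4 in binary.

C1 = 0b1010, C2 = 0b0110, C3 = 0b1001, C4 = 0b0101

C1: E(K, 0b0001) = 0b1010.
C2: E(K, 0b0111) = 0b0110.
C3: E(K, 0b1000) = 0b1001.
C4: E(K, 0b1110) = 0b0101.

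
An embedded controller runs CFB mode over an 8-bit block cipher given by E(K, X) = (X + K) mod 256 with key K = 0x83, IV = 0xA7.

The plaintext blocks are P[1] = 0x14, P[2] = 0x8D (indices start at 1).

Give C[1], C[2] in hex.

CFB encryption: C_i = P_i ⊕ E(K, C_{i−1}), with C_{0} = IV.
C[1]: E(K, 0xA7) = 0x2A; 0x14 ⊕ 0x2A = 0x3E.
C[2]: E(K, 0x3E) = 0xC1; 0x8D ⊕ 0xC1 = 0x4C.

C[1] = 0x3E, C[2] = 0x4C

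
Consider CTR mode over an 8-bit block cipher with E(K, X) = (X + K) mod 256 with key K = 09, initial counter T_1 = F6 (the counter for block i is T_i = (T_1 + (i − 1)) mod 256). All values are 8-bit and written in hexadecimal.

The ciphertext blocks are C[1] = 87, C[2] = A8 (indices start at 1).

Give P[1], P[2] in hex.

CTR decryption: S_i = E(K, T_i) where T_i is the counter for block i; P_i = C_i ⊕ S_i.
P[1]: T = F6, S = E(K, T) = FF; 87 ⊕ FF = 78.
P[2]: T = F7, S = E(K, T) = 00; A8 ⊕ 00 = A8.

P[1] = 78, P[2] = A8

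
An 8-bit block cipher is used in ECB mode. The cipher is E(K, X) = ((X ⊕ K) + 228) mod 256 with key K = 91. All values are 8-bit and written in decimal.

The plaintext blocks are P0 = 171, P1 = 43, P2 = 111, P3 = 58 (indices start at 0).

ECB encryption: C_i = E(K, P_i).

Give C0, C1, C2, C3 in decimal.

C0: E(K, 171) = 212.
C1: E(K, 43) = 84.
C2: E(K, 111) = 24.
C3: E(K, 58) = 69.

C0 = 212, C1 = 84, C2 = 24, C3 = 69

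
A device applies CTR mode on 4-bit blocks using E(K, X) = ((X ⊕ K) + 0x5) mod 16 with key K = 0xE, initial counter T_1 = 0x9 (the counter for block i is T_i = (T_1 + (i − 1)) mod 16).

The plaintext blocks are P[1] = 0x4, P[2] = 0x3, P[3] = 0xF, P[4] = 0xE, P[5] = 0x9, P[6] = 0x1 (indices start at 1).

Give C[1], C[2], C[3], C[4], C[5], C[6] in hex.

CTR encryption: S_i = E(K, T_i) where T_i is the counter for block i; C_i = P_i ⊕ S_i.
C[1]: T = 0x9, S = E(K, T) = 0xC; 0x4 ⊕ 0xC = 0x8.
C[2]: T = 0xA, S = E(K, T) = 0x9; 0x3 ⊕ 0x9 = 0xA.
C[3]: T = 0xB, S = E(K, T) = 0xA; 0xF ⊕ 0xA = 0x5.
C[4]: T = 0xC, S = E(K, T) = 0x7; 0xE ⊕ 0x7 = 0x9.
C[5]: T = 0xD, S = E(K, T) = 0x8; 0x9 ⊕ 0x8 = 0x1.
C[6]: T = 0xE, S = E(K, T) = 0x5; 0x1 ⊕ 0x5 = 0x4.

C[1] = 0x8, C[2] = 0xA, C[3] = 0x5, C[4] = 0x9, C[5] = 0x1, C[6] = 0x4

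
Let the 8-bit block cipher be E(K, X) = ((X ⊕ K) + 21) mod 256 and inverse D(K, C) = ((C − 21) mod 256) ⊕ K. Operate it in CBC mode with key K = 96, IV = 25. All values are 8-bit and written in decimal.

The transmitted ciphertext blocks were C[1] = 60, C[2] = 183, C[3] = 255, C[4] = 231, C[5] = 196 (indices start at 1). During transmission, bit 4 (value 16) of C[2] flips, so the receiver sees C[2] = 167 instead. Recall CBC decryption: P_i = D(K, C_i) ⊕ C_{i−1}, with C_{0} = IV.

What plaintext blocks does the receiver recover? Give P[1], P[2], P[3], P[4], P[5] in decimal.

Only C[2] changed, to 167. In CBC, a change in C_i garbles P_i and flips the same bit in P_{i+1}. Decrypting the received ciphertext:
P[1]: D(K, 60) = 71; 71 ⊕ 25 = 94.
P[2]: D(K, 167) = 242; 242 ⊕ 60 = 206.
P[3]: D(K, 255) = 138; 138 ⊕ 167 = 45.
P[4]: D(K, 231) = 178; 178 ⊕ 255 = 77.
P[5]: D(K, 196) = 207; 207 ⊕ 231 = 40.
Blocks that differ from the original plaintext: P[2], P[3].

P[1] = 94, P[2] = 206, P[3] = 45, P[4] = 77, P[5] = 40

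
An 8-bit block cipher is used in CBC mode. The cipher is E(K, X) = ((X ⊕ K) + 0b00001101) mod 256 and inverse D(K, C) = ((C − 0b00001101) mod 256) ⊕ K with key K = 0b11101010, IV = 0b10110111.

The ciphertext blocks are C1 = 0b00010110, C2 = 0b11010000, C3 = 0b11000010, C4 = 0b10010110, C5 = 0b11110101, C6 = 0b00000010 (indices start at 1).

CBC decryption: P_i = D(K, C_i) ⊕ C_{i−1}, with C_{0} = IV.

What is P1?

P1: D(K, 0b00010110) = 0b11100011; 0b11100011 ⊕ 0b10110111 = 0b01010100.

P1 = 0b01010100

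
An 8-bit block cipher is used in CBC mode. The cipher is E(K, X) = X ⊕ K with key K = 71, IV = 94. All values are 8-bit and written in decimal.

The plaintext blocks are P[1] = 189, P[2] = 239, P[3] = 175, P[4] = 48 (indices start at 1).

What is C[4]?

C[4] = 147

CBC encryption: C_i = E(K, P_i ⊕ C_{i−1}), with C_{0} = IV.
C[1]: P[1] ⊕ 94 = 227; E(K, 227) = 164.
C[2]: P[2] ⊕ 164 = 75; E(K, 75) = 12.
C[3]: P[3] ⊕ 12 = 163; E(K, 163) = 228.
C[4]: P[4] ⊕ 228 = 212; E(K, 212) = 147.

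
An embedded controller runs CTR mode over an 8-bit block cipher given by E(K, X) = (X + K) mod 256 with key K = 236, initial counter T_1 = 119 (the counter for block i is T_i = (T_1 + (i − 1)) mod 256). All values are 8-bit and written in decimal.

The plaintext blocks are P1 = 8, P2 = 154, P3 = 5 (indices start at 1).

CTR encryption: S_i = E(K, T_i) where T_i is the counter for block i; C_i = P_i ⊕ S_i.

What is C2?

C1: T = 119, S = E(K, T) = 99; 8 ⊕ 99 = 107.
C2: T = 120, S = E(K, T) = 100; 154 ⊕ 100 = 254.

C2 = 254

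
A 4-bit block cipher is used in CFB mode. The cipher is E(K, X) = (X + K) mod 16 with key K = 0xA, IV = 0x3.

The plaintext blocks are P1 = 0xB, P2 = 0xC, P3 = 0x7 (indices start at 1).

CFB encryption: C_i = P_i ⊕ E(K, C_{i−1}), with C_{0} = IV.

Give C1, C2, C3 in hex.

C1: E(K, 0x3) = 0xD; 0xB ⊕ 0xD = 0x6.
C2: E(K, 0x6) = 0x0; 0xC ⊕ 0x0 = 0xC.
C3: E(K, 0xC) = 0x6; 0x7 ⊕ 0x6 = 0x1.

C1 = 0x6, C2 = 0xC, C3 = 0x1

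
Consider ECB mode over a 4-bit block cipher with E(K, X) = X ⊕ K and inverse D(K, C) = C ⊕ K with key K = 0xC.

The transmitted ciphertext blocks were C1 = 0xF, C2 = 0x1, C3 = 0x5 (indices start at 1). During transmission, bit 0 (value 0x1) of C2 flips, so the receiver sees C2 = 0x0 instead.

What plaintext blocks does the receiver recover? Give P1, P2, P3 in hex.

ECB decryption: P_i = D(K, C_i).
Only C2 changed, to 0x0. In ECB, a change in C_i affects only P_i. Decrypting the received ciphertext:
P1: D(K, 0xF) = 0x3.
P2: D(K, 0x0) = 0xC.
P3: D(K, 0x5) = 0x9.
Blocks that differ from the original plaintext: P2.

P1 = 0x3, P2 = 0xC, P3 = 0x9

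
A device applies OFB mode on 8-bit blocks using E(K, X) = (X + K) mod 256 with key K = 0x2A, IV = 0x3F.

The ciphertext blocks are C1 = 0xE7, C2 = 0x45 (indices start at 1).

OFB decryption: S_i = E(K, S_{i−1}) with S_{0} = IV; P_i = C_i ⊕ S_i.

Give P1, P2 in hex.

P1: S = E(K, 0x3F) = 0x69; 0xE7 ⊕ 0x69 = 0x8E.
P2: S = E(K, 0x69) = 0x93; 0x45 ⊕ 0x93 = 0xD6.

P1 = 0x8E, P2 = 0xD6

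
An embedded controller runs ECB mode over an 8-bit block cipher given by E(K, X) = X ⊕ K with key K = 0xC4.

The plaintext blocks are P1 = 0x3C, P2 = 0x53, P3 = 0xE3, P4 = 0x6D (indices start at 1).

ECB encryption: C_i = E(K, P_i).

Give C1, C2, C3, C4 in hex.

C1 = 0xF8, C2 = 0x97, C3 = 0x27, C4 = 0xA9

C1: E(K, 0x3C) = 0xF8.
C2: E(K, 0x53) = 0x97.
C3: E(K, 0xE3) = 0x27.
C4: E(K, 0x6D) = 0xA9.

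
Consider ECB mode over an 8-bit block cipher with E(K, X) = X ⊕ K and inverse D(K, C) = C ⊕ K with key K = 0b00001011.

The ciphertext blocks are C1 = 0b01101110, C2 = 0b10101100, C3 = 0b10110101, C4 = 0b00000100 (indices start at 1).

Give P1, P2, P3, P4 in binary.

ECB decryption: P_i = D(K, C_i).
P1: D(K, 0b01101110) = 0b01100101.
P2: D(K, 0b10101100) = 0b10100111.
P3: D(K, 0b10110101) = 0b10111110.
P4: D(K, 0b00000100) = 0b00001111.

P1 = 0b01100101, P2 = 0b10100111, P3 = 0b10111110, P4 = 0b00001111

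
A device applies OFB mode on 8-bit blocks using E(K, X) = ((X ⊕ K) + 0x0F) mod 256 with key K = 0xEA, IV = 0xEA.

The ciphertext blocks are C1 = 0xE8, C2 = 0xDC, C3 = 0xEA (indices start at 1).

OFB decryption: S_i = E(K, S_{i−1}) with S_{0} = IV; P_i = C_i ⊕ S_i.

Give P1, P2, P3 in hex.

P1 = 0xE7, P2 = 0x28, P3 = 0xC7

P1: S = E(K, 0xEA) = 0x0F; 0xE8 ⊕ 0x0F = 0xE7.
P2: S = E(K, 0x0F) = 0xF4; 0xDC ⊕ 0xF4 = 0x28.
P3: S = E(K, 0xF4) = 0x2D; 0xEA ⊕ 0x2D = 0xC7.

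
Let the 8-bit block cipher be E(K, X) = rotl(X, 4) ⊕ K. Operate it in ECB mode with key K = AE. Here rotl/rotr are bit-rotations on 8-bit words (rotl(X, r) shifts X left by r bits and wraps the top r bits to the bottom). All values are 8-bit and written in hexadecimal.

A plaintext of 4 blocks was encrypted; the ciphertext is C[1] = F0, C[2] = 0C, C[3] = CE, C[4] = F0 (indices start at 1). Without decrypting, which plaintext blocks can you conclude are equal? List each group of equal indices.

P[1] = P[4]

ECB encrypts each block independently with the same key, so equal ciphertext blocks imply equal plaintext blocks.
C[1] = C[4] = F0, so P[1] = P[4].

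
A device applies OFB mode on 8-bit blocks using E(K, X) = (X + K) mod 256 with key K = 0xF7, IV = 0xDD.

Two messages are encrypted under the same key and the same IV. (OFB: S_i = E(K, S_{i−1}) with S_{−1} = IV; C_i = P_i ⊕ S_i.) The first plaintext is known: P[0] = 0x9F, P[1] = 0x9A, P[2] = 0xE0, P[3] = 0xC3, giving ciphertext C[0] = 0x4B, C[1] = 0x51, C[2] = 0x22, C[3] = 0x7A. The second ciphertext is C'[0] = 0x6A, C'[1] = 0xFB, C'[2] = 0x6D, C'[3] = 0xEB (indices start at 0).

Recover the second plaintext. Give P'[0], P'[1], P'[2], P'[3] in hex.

In OFB with a reused IV, both messages share the same keystream S_i, so C_i ⊕ C'_i = P_i ⊕ P'_i and thus P'_i = P_i ⊕ C_i ⊕ C'_i.
P'[0]: 0x9F ⊕ 0x4B ⊕ 0x6A = 0xBE.
P'[1]: 0x9A ⊕ 0x51 ⊕ 0xFB = 0x30.
P'[2]: 0xE0 ⊕ 0x22 ⊕ 0x6D = 0xAF.
P'[3]: 0xC3 ⊕ 0x7A ⊕ 0xEB = 0x52.

P'[0] = 0xBE, P'[1] = 0x30, P'[2] = 0xAF, P'[3] = 0x52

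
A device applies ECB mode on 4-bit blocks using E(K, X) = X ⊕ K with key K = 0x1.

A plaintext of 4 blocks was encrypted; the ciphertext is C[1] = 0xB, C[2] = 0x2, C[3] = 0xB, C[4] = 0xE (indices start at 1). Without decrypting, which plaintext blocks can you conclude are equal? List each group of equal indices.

ECB encrypts each block independently with the same key, so equal ciphertext blocks imply equal plaintext blocks.
C[1] = C[3] = 0xB, so P[1] = P[3].

P[1] = P[3]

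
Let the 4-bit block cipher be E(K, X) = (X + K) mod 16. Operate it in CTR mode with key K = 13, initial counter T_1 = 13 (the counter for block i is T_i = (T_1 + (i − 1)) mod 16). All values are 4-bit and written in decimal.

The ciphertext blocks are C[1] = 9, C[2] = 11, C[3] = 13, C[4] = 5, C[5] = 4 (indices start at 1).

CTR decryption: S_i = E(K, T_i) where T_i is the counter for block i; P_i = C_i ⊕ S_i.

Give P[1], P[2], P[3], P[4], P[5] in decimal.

P[1]: T = 13, S = E(K, T) = 10; 9 ⊕ 10 = 3.
P[2]: T = 14, S = E(K, T) = 11; 11 ⊕ 11 = 0.
P[3]: T = 15, S = E(K, T) = 12; 13 ⊕ 12 = 1.
P[4]: T = 0, S = E(K, T) = 13; 5 ⊕ 13 = 8.
P[5]: T = 1, S = E(K, T) = 14; 4 ⊕ 14 = 10.

P[1] = 3, P[2] = 0, P[3] = 1, P[4] = 8, P[5] = 10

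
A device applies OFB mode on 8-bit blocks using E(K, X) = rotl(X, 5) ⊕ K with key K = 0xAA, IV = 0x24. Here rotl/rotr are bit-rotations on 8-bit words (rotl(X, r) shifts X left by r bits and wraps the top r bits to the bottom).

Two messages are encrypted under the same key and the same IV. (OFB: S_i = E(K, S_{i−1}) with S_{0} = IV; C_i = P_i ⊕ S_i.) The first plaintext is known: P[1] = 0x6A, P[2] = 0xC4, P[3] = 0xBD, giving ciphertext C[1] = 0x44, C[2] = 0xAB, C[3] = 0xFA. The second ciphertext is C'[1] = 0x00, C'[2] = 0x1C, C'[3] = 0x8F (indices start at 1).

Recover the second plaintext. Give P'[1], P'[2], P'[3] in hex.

P'[1] = 0x2E, P'[2] = 0x73, P'[3] = 0xC8

In OFB with a reused IV, both messages share the same keystream S_i, so C_i ⊕ C'_i = P_i ⊕ P'_i and thus P'_i = P_i ⊕ C_i ⊕ C'_i.
P'[1]: 0x6A ⊕ 0x44 ⊕ 0x00 = 0x2E.
P'[2]: 0xC4 ⊕ 0xAB ⊕ 0x1C = 0x73.
P'[3]: 0xBD ⊕ 0xFA ⊕ 0x8F = 0xC8.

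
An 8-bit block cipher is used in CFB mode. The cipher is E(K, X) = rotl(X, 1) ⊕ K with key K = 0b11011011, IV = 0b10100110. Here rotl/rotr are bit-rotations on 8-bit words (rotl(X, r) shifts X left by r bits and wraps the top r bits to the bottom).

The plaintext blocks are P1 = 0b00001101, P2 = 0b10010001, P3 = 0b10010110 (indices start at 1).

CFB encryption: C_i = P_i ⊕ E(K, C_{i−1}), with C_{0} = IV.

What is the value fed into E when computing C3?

C1: E(K, 0b10100110) = 0b10010110; 0b00001101 ⊕ 0b10010110 = 0b10011011.
C2: E(K, 0b10011011) = 0b11101100; 0b10010001 ⊕ 0b11101100 = 0b01111101.
C3: E(K, 0b01111101) = 0b00100001; 0b10010110 ⊕ 0b00100001 = 0b10110111.
So the input to E for block 3 is 0b01111101.

0b01111101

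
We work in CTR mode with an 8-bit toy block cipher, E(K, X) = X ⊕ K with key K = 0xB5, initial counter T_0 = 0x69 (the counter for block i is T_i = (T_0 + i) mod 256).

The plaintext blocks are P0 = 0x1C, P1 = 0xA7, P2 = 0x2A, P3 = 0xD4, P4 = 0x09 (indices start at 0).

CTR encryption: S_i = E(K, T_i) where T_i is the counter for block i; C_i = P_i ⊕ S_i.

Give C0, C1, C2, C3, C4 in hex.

C0: T = 0x69, S = E(K, T) = 0xDC; 0x1C ⊕ 0xDC = 0xC0.
C1: T = 0x6A, S = E(K, T) = 0xDF; 0xA7 ⊕ 0xDF = 0x78.
C2: T = 0x6B, S = E(K, T) = 0xDE; 0x2A ⊕ 0xDE = 0xF4.
C3: T = 0x6C, S = E(K, T) = 0xD9; 0xD4 ⊕ 0xD9 = 0x0D.
C4: T = 0x6D, S = E(K, T) = 0xD8; 0x09 ⊕ 0xD8 = 0xD1.

C0 = 0xC0, C1 = 0x78, C2 = 0xF4, C3 = 0x0D, C4 = 0xD1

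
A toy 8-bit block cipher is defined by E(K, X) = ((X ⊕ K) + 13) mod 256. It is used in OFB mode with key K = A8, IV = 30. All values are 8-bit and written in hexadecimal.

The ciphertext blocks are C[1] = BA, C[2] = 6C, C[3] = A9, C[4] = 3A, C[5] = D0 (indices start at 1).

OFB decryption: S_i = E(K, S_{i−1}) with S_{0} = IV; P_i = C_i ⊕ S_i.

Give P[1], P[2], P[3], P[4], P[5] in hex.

P[1]: S = E(K, 30) = AB; BA ⊕ AB = 11.
P[2]: S = E(K, AB) = 16; 6C ⊕ 16 = 7A.
P[3]: S = E(K, 16) = D1; A9 ⊕ D1 = 78.
P[4]: S = E(K, D1) = 8C; 3A ⊕ 8C = B6.
P[5]: S = E(K, 8C) = 37; D0 ⊕ 37 = E7.

P[1] = 11, P[2] = 7A, P[3] = 78, P[4] = B6, P[5] = E7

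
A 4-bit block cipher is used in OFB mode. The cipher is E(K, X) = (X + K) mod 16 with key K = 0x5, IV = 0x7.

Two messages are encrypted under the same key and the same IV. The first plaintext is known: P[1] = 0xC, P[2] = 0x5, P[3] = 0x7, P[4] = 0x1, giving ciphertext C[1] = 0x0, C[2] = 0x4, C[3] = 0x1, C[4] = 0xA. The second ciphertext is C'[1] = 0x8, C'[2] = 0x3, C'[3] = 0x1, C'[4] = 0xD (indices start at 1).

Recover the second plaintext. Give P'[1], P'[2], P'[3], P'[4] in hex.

P'[1] = 0x4, P'[2] = 0x2, P'[3] = 0x7, P'[4] = 0x6

In OFB with a reused IV, both messages share the same keystream S_i, so C_i ⊕ C'_i = P_i ⊕ P'_i and thus P'_i = P_i ⊕ C_i ⊕ C'_i.
P'[1]: 0xC ⊕ 0x0 ⊕ 0x8 = 0x4.
P'[2]: 0x5 ⊕ 0x4 ⊕ 0x3 = 0x2.
P'[3]: 0x7 ⊕ 0x1 ⊕ 0x1 = 0x7.
P'[4]: 0x1 ⊕ 0xA ⊕ 0xD = 0x6.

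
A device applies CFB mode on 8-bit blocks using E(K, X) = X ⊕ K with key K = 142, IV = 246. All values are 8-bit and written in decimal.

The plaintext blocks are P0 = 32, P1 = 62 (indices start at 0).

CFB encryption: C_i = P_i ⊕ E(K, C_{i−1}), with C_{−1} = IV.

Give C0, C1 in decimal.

C0: E(K, 246) = 120; 32 ⊕ 120 = 88.
C1: E(K, 88) = 214; 62 ⊕ 214 = 232.

C0 = 88, C1 = 232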